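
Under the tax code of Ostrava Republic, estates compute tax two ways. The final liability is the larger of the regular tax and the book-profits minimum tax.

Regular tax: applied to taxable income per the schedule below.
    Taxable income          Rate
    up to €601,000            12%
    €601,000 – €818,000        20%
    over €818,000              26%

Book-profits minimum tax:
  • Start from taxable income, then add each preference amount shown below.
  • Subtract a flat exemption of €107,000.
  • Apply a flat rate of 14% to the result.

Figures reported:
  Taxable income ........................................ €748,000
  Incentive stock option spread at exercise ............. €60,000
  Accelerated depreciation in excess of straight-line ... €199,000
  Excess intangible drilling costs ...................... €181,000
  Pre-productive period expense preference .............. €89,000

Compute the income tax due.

Regular tax:
  €601,000 × 12% = €72,120
  €147,000 × 20% = €29,400
  → €101,520

Book-profits minimum tax:
  Adjusted income: €748,000 + €60,000 + €199,000 + €181,000 + €89,000 = €1,277,000
  Less exemption €107,000 → base €1,170,000
  €1,170,000 × 14% = €163,800

€163,800 > €101,520, so the book-profits minimum tax is the binding amount.

€163,800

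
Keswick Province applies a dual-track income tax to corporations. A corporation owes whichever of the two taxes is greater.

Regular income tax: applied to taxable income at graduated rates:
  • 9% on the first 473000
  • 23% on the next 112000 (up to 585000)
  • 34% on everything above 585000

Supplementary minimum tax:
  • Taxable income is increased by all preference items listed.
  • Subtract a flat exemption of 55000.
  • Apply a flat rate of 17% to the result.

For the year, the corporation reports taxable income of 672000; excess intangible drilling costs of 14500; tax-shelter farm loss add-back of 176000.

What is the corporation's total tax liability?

137275

Supplementary minimum tax:
  Adjusted income: 672000 + 14500 + 176000 = 862500
  Less exemption 55000 → base 807500
  807500 × 17% = 137275

Regular income tax:
  473000 × 9% = 42570
  112000 × 23% = 25760
  87000 × 34% = 29580
  → 97910

137275 > 97910, so the supplementary minimum tax is the binding amount.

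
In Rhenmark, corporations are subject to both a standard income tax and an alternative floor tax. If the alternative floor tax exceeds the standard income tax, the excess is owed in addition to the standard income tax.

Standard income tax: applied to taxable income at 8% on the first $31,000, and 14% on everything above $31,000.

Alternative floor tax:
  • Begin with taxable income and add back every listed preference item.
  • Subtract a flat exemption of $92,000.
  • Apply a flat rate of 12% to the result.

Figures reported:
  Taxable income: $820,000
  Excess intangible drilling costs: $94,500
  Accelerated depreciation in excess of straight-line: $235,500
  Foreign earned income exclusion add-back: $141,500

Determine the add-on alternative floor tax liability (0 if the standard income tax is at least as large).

Alternative floor tax:
  Adjusted income: $820,000 + $94,500 + $235,500 + $141,500 = $1,291,500
  Less exemption $92,000 → base $1,199,500
  $1,199,500 × 12% = $143,940

Standard income tax:
  $31,000 × 8% = $2,480
  $789,000 × 14% = $110,460
  → $112,940

Excess of alternative floor tax over standard income tax: $143,940 − $112,940 = $31,000.

$31,000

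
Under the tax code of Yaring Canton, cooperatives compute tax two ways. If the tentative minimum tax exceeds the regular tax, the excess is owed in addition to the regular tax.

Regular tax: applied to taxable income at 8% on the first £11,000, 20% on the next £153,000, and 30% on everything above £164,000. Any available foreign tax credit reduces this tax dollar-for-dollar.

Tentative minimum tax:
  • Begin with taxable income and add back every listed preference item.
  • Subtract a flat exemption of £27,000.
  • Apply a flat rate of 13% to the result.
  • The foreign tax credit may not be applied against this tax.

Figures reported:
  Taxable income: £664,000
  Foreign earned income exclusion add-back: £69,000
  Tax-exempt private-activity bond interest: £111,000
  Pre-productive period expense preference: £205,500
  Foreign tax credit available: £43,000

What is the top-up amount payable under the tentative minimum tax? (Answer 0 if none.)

£0

Tentative minimum tax:
  Adjusted income: £664,000 + £69,000 + £111,000 + £205,500 = £1,049,500
  Less exemption £27,000 → base £1,022,500
  £1,022,500 × 13% = £132,925

Regular tax:
  £11,000 × 8% = £880
  £153,000 × 20% = £30,600
  £500,000 × 30% = £150,000
  → £181,480
  Less foreign tax credit £43,000 → £138,480

£132,925 ≤ £138,480, so no add-on is due.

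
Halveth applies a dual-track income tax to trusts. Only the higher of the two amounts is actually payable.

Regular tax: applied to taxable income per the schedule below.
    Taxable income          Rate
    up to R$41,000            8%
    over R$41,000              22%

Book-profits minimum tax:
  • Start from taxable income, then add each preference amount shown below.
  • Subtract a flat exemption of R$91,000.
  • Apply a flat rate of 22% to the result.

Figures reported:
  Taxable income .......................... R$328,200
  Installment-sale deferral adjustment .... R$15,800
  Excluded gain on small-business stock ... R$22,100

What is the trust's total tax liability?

Book-profits minimum tax:
  Adjusted income: R$328,200 + R$15,800 + R$22,100 = R$366,100
  Less exemption R$91,000 → base R$275,100
  R$275,100 × 22% = R$60,522

Regular tax:
  R$41,000 × 8% = R$3,280
  R$287,200 × 22% = R$63,184
  → R$66,464

R$66,464 > R$60,522, so the regular tax governs.

R$66,464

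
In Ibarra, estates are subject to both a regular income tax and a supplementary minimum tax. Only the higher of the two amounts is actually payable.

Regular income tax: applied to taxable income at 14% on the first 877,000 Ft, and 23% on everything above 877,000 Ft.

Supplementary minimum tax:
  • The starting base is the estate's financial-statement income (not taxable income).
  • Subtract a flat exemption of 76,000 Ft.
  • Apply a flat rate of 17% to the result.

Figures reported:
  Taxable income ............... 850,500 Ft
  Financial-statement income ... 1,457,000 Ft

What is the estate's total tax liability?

234,770 Ft

Supplementary minimum tax:
  Base (financial-statement income): 1,457,000 Ft
  Less exemption 76,000 Ft → base 1,381,000 Ft
  1,381,000 Ft × 17% = 234,770 Ft

Regular income tax:
  850,500 Ft × 14% = 119,070 Ft

234,770 Ft > 119,070 Ft, so the supplementary minimum tax is the binding amount.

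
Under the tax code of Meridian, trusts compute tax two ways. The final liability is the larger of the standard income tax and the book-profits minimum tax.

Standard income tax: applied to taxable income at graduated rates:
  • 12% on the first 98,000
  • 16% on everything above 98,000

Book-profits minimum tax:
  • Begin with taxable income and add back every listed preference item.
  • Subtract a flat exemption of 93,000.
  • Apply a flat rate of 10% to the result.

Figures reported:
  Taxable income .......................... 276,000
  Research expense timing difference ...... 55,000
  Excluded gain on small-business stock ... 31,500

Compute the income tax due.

Book-profits minimum tax:
  Adjusted income: 276,000 + 55,000 + 31,500 = 362,500
  Less exemption 93,000 → base 269,500
  269,500 × 10% = 26,950

Standard income tax:
  98,000 × 12% = 11,760
  178,000 × 16% = 28,480
  → 40,240

40,240 > 26,950, so the standard income tax governs.

40,240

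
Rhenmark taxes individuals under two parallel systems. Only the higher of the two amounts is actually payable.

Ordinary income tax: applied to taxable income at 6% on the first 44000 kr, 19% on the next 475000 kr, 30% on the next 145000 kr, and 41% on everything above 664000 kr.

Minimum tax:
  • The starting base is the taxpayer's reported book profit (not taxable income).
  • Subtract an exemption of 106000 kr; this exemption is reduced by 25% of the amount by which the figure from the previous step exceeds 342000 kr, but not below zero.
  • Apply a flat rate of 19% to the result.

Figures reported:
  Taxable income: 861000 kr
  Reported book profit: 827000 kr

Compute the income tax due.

217160 kr

Minimum tax:
  Base (reported book profit): 827000 kr
  Exemption: 25% × (827000 kr − 342000 kr) = 121250 kr ≥ 106000 kr, so the exemption is fully phased out
  Base: 827000 kr − 0 kr = 827000 kr
  827000 kr × 19% = 157130 kr

Ordinary income tax:
  44000 kr × 6% = 2640 kr
  475000 kr × 19% = 90250 kr
  145000 kr × 30% = 43500 kr
  197000 kr × 41% = 80770 kr
  → 217160 kr

217160 kr > 157130 kr, so the ordinary income tax governs.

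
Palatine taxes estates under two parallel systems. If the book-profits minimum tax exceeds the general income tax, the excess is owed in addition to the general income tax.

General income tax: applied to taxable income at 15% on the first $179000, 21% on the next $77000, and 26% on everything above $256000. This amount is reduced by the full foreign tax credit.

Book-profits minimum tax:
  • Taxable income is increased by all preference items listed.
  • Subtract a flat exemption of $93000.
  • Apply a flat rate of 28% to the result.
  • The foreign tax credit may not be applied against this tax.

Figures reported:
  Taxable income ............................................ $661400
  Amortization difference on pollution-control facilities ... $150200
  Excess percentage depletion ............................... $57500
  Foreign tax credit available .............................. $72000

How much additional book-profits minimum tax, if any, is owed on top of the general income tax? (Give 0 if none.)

$140884

Book-profits minimum tax:
  Adjusted income: $661400 + $150200 + $57500 = $869100
  Less exemption $93000 → base $776100
  $776100 × 28% = $217308

General income tax:
  $179000 × 15% = $26850
  $77000 × 21% = $16170
  $405400 × 26% = $105404
  → $148424
  Less foreign tax credit $72000 → $76424

Excess of book-profits minimum tax over general income tax: $217308 − $76424 = $140884.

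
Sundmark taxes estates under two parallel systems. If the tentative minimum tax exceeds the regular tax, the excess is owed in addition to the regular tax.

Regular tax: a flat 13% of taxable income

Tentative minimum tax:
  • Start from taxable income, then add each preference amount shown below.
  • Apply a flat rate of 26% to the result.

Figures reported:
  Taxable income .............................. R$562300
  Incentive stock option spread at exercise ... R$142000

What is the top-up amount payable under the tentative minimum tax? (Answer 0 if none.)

R$110019

Regular tax:
  R$562300 × 13% = R$73099

Tentative minimum tax:
  Adjusted income: R$562300 + R$142000 = R$704300
  R$704300 × 26% = R$183118

Excess of tentative minimum tax over regular tax: R$183118 − R$73099 = R$110019.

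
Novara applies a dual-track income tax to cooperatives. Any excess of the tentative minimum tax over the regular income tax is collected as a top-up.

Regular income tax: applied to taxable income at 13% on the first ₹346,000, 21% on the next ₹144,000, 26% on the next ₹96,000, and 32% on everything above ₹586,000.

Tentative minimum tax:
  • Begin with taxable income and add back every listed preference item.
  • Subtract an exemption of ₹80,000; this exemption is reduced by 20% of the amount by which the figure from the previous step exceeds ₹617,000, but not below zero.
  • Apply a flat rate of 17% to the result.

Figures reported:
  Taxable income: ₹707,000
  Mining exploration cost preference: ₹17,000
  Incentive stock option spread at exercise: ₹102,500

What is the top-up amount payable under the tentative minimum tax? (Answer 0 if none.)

₹0

Regular income tax:
  ₹346,000 × 13% = ₹44,980
  ₹144,000 × 21% = ₹30,240
  ₹96,000 × 26% = ₹24,960
  ₹121,000 × 32% = ₹38,720
  → ₹138,900

Tentative minimum tax:
  Adjusted income: ₹707,000 + ₹17,000 + ₹102,500 = ₹826,500
  Exemption: ₹80,000 − 20% × (₹826,500 − ₹617,000) = ₹80,000 − ₹41,900 = ₹38,100
  Base: ₹826,500 − ₹38,100 = ₹788,400
  ₹788,400 × 17% = ₹134,028

₹134,028 ≤ ₹138,900, so no add-on is due.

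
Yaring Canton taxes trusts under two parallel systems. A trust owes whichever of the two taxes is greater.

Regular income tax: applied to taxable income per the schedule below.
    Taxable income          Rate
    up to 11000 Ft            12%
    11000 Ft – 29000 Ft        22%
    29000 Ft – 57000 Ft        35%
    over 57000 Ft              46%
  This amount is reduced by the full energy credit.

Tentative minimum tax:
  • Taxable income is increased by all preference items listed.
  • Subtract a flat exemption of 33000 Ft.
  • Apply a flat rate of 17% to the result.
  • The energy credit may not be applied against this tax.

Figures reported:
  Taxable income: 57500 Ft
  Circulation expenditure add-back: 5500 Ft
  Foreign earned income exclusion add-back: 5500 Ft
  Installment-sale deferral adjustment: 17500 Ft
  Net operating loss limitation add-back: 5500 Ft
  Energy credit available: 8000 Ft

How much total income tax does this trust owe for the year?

9945 Ft

Tentative minimum tax:
  Adjusted income: 57500 Ft + 5500 Ft + 5500 Ft + 17500 Ft + 5500 Ft = 91500 Ft
  Less exemption 33000 Ft → base 58500 Ft
  58500 Ft × 17% = 9945 Ft

Regular income tax:
  11000 Ft × 12% = 1320 Ft
  18000 Ft × 22% = 3960 Ft
  28000 Ft × 35% = 9800 Ft
  500 Ft × 46% = 230 Ft
  → 15310 Ft
  Less energy credit 8000 Ft → 7310 Ft

9945 Ft > 7310 Ft, so the tentative minimum tax is the binding amount.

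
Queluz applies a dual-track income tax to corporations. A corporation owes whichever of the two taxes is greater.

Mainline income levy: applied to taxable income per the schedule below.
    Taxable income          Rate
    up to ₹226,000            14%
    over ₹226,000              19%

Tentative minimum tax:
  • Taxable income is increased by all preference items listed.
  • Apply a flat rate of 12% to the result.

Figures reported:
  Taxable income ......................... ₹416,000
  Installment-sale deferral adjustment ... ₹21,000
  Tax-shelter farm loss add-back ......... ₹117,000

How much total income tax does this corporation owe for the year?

Mainline income levy:
  ₹226,000 × 14% = ₹31,640
  ₹190,000 × 19% = ₹36,100
  → ₹67,740

Tentative minimum tax:
  Adjusted income: ₹416,000 + ₹21,000 + ₹117,000 = ₹554,000
  ₹554,000 × 12% = ₹66,480

₹67,740 > ₹66,480, so the mainline income levy governs.

₹67,740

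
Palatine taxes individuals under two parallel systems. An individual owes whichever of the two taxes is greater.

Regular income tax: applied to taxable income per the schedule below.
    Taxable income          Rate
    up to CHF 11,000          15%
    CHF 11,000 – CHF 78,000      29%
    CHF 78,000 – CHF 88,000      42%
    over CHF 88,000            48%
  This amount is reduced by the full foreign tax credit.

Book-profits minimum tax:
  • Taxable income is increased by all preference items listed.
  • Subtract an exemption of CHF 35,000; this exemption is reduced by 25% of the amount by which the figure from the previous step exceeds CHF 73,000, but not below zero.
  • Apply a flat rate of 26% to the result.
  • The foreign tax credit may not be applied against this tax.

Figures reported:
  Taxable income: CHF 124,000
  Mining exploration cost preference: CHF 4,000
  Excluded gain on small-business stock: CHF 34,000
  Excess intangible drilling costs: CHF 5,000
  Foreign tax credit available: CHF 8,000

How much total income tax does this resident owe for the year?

CHF 40,430

Regular income tax:
  CHF 11,000 × 15% = CHF 1,650
  CHF 67,000 × 29% = CHF 19,430
  CHF 10,000 × 42% = CHF 4,200
  CHF 36,000 × 48% = CHF 17,280
  → CHF 42,560
  Less foreign tax credit CHF 8,000 → CHF 34,560

Book-profits minimum tax:
  Adjusted income: CHF 124,000 + CHF 4,000 + CHF 34,000 + CHF 5,000 = CHF 167,000
  Exemption: CHF 35,000 − 25% × (CHF 167,000 − CHF 73,000) = CHF 35,000 − CHF 23,500 = CHF 11,500
  Base: CHF 167,000 − CHF 11,500 = CHF 155,500
  CHF 155,500 × 26% = CHF 40,430

CHF 40,430 > CHF 34,560, so the book-profits minimum tax is the binding amount.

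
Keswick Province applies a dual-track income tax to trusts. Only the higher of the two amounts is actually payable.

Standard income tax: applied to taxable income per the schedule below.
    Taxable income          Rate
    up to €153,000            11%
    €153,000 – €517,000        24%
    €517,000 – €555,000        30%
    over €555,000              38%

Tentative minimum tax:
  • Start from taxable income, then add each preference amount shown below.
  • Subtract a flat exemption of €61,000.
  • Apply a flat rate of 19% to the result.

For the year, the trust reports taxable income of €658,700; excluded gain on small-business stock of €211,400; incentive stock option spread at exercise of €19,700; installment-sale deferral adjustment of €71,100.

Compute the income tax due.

Tentative minimum tax:
  Adjusted income: €658,700 + €211,400 + €19,700 + €71,100 = €960,900
  Less exemption €61,000 → base €899,900
  €899,900 × 19% = €170,981

Standard income tax:
  €153,000 × 11% = €16,830
  €364,000 × 24% = €87,360
  €38,000 × 30% = €11,400
  €103,700 × 38% = €39,406
  → €154,996

€170,981 > €154,996, so the tentative minimum tax is the binding amount.

€170,981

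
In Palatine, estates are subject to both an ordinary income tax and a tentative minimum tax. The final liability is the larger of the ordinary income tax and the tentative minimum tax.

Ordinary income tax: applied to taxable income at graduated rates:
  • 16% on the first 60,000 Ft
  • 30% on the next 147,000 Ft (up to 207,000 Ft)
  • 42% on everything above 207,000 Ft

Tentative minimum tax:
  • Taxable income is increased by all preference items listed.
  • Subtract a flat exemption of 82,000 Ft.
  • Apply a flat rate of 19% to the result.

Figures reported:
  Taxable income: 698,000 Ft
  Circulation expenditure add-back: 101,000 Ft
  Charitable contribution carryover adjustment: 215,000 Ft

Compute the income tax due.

Tentative minimum tax:
  Adjusted income: 698,000 Ft + 101,000 Ft + 215,000 Ft = 1,014,000 Ft
  Less exemption 82,000 Ft → base 932,000 Ft
  932,000 Ft × 19% = 177,080 Ft

Ordinary income tax:
  60,000 Ft × 16% = 9,600 Ft
  147,000 Ft × 30% = 44,100 Ft
  491,000 Ft × 42% = 206,220 Ft
  → 259,920 Ft

259,920 Ft > 177,080 Ft, so the ordinary income tax governs.

259,920 Ft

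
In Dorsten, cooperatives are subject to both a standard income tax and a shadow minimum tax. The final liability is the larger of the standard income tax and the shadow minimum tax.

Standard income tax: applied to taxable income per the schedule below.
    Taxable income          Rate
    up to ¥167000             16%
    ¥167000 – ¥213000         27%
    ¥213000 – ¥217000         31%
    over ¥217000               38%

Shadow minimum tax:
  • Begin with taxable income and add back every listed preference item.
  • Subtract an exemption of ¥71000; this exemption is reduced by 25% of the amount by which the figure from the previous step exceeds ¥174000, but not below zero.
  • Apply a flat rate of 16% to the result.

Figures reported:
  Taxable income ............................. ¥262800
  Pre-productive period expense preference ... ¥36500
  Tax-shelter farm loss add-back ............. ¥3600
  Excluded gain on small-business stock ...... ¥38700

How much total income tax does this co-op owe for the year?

¥57784

Standard income tax:
  ¥167000 × 16% = ¥26720
  ¥46000 × 27% = ¥12420
  ¥4000 × 31% = ¥1240
  ¥45800 × 38% = ¥17404
  → ¥57784

Shadow minimum tax:
  Adjusted income: ¥262800 + ¥36500 + ¥3600 + ¥38700 = ¥341600
  Exemption: ¥71000 − 25% × (¥341600 − ¥174000) = ¥71000 − ¥41900 = ¥29100
  Base: ¥341600 − ¥29100 = ¥312500
  ¥312500 × 16% = ¥50000

¥57784 > ¥50000, so the standard income tax governs.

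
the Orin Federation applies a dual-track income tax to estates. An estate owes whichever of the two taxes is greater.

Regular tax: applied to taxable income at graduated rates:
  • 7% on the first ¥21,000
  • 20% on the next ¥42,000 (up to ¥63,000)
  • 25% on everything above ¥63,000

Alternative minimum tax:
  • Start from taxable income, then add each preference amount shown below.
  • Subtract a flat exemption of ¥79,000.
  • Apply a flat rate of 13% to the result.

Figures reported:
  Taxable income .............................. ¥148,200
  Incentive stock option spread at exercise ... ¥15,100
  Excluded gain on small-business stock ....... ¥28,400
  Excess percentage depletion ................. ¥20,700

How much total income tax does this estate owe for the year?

Alternative minimum tax:
  Adjusted income: ¥148,200 + ¥15,100 + ¥28,400 + ¥20,700 = ¥212,400
  Less exemption ¥79,000 → base ¥133,400
  ¥133,400 × 13% = ¥17,342

Regular tax:
  ¥21,000 × 7% = ¥1,470
  ¥42,000 × 20% = ¥8,400
  ¥85,200 × 25% = ¥21,300
  → ¥31,170

¥31,170 > ¥17,342, so the regular tax governs.

¥31,170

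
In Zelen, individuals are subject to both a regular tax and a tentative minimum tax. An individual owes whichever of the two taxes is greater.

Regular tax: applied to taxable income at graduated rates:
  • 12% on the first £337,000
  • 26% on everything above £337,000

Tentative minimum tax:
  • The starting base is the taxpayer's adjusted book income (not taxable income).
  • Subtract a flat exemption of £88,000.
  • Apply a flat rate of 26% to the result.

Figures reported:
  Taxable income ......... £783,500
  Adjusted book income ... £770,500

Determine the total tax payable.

Tentative minimum tax:
  Base (adjusted book income): £770,500
  Less exemption £88,000 → base £682,500
  £682,500 × 26% = £177,450

Regular tax:
  £337,000 × 12% = £40,440
  £446,500 × 26% = £116,090
  → £156,530

£177,450 > £156,530, so the tentative minimum tax is the binding amount.

£177,450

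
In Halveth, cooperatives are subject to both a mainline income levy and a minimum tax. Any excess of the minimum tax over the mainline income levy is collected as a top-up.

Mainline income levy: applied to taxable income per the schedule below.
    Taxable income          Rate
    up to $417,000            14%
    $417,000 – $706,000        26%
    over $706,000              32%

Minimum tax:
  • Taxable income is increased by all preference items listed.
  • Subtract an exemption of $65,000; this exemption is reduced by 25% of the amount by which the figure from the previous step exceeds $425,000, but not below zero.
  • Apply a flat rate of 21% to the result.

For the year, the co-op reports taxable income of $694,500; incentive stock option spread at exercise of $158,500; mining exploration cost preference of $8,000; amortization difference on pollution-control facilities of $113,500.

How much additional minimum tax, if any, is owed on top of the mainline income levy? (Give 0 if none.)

Minimum tax:
  Adjusted income: $694,500 + $158,500 + $8,000 + $113,500 = $974,500
  Exemption: 25% × ($974,500 − $425,000) = $137,375 ≥ $65,000, so the exemption is fully phased out
  Base: $974,500 − $0 = $974,500
  $974,500 × 21% = $204,645

Mainline income levy:
  $417,000 × 14% = $58,380
  $277,500 × 26% = $72,150
  → $130,530

Excess of minimum tax over mainline income levy: $204,645 − $130,530 = $74,115.

$74,115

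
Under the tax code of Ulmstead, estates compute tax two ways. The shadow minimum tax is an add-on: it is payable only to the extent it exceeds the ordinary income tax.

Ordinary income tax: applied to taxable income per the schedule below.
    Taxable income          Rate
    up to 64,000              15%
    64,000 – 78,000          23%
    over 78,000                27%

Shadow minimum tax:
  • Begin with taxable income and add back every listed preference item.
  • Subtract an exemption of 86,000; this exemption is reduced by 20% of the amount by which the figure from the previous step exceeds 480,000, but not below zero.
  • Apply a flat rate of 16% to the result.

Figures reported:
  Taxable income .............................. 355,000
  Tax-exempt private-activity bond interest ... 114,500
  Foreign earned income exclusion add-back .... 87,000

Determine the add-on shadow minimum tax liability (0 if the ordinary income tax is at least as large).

Ordinary income tax:
  64,000 × 15% = 9,600
  14,000 × 23% = 3,220
  277,000 × 27% = 74,790
  → 87,610

Shadow minimum tax:
  Adjusted income: 355,000 + 114,500 + 87,000 = 556,500
  Exemption: 86,000 − 20% × (556,500 − 480,000) = 86,000 − 15,300 = 70,700
  Base: 556,500 − 70,700 = 485,800
  485,800 × 16% = 77,728

77,728 ≤ 87,610, so no add-on is due.

0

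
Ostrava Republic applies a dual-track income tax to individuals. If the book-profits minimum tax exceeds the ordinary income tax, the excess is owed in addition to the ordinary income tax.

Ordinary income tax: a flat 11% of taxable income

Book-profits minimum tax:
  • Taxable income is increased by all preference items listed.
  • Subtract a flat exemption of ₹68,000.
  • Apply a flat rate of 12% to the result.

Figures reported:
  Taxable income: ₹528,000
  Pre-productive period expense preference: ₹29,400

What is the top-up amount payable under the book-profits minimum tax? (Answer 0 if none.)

₹648

Ordinary income tax:
  ₹528,000 × 11% = ₹58,080

Book-profits minimum tax:
  Adjusted income: ₹528,000 + ₹29,400 = ₹557,400
  Less exemption ₹68,000 → base ₹489,400
  ₹489,400 × 12% = ₹58,728

Excess of book-profits minimum tax over ordinary income tax: ₹58,728 − ₹58,080 = ₹648.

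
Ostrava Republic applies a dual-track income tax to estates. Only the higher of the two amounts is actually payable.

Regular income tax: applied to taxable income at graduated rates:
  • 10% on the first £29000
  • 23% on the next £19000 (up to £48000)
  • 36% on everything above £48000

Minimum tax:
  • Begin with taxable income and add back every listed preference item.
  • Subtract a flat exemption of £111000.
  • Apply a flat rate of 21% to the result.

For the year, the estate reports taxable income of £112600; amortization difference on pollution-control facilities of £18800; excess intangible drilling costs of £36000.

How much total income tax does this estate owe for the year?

£30526

Regular income tax:
  £29000 × 10% = £2900
  £19000 × 23% = £4370
  £64600 × 36% = £23256
  → £30526

Minimum tax:
  Adjusted income: £112600 + £18800 + £36000 = £167400
  Less exemption £111000 → base £56400
  £56400 × 21% = £11844

£30526 > £11844, so the regular income tax governs.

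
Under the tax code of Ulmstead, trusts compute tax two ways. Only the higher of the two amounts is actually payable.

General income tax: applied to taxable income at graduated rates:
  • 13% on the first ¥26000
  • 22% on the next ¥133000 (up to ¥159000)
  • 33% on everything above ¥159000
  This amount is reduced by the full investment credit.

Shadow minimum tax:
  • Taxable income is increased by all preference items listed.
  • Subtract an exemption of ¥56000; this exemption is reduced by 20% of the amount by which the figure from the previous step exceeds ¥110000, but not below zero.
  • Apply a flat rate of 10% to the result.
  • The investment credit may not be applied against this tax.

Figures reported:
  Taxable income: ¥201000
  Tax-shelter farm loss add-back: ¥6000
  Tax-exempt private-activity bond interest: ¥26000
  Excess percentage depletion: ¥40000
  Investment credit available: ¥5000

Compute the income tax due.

¥41500

Shadow minimum tax:
  Adjusted income: ¥201000 + ¥6000 + ¥26000 + ¥40000 = ¥273000
  Exemption: ¥56000 − 20% × (¥273000 − ¥110000) = ¥56000 − ¥32600 = ¥23400
  Base: ¥273000 − ¥23400 = ¥249600
  ¥249600 × 10% = ¥24960

General income tax:
  ¥26000 × 13% = ¥3380
  ¥133000 × 22% = ¥29260
  ¥42000 × 33% = ¥13860
  → ¥46500
  Less investment credit ¥5000 → ¥41500

¥41500 > ¥24960, so the general income tax governs.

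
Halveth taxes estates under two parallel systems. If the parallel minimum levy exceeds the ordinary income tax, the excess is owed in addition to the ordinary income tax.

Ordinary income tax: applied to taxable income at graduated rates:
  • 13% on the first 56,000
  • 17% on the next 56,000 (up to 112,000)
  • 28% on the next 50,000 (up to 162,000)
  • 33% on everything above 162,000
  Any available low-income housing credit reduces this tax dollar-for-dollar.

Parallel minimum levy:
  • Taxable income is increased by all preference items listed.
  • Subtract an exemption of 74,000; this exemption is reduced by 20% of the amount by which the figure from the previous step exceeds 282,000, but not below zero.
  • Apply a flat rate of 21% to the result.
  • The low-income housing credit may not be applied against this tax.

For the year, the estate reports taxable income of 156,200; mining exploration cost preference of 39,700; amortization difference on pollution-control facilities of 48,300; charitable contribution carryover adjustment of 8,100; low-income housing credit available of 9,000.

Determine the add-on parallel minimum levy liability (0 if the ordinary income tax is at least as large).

Ordinary income tax:
  56,000 × 13% = 7,280
  56,000 × 17% = 9,520
  44,200 × 28% = 12,376
  → 29,176
  Less low-income housing credit 9,000 → 20,176

Parallel minimum levy:
  Adjusted income: 156,200 + 39,700 + 48,300 + 8,100 = 252,300
  Exemption: 252,300 ≤ 282,000, so full 74,000 applies
  Base: 252,300 − 74,000 = 178,300
  178,300 × 21% = 37,443

Excess of parallel minimum levy over ordinary income tax: 37,443 − 20,176 = 17,267.

17,267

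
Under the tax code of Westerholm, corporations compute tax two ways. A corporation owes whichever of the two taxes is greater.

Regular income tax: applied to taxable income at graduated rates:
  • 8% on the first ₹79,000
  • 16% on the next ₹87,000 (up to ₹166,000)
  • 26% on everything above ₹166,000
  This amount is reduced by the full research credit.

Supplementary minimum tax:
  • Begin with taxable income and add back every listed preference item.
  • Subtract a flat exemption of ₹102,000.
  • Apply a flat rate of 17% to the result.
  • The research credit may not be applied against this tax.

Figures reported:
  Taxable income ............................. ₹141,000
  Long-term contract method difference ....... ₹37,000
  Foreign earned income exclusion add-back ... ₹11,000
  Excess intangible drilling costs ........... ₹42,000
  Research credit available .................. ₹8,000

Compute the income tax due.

Supplementary minimum tax:
  Adjusted income: ₹141,000 + ₹37,000 + ₹11,000 + ₹42,000 = ₹231,000
  Less exemption ₹102,000 → base ₹129,000
  ₹129,000 × 17% = ₹21,930

Regular income tax:
  ₹79,000 × 8% = ₹6,320
  ₹62,000 × 16% = ₹9,920
  → ₹16,240
  Less research credit ₹8,000 → ₹8,240

₹21,930 > ₹8,240, so the supplementary minimum tax is the binding amount.

₹21,930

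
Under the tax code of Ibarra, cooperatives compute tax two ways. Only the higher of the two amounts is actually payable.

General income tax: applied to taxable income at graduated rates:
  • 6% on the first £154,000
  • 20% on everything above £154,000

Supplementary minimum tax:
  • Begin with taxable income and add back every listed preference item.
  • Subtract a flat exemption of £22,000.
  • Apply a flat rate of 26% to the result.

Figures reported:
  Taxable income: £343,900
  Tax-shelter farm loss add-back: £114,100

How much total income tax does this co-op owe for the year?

£113,360

General income tax:
  £154,000 × 6% = £9,240
  £189,900 × 20% = £37,980
  → £47,220

Supplementary minimum tax:
  Adjusted income: £343,900 + £114,100 = £458,000
  Less exemption £22,000 → base £436,000
  £436,000 × 26% = £113,360

£113,360 > £47,220, so the supplementary minimum tax is the binding amount.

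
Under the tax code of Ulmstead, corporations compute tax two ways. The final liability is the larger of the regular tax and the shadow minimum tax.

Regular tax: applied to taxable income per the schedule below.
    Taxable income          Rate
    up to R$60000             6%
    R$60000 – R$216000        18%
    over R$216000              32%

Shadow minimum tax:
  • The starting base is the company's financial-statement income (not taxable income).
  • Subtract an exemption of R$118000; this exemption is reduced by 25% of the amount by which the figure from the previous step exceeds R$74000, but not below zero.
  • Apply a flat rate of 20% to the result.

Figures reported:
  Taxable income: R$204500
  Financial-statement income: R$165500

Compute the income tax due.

Shadow minimum tax:
  Base (financial-statement income): R$165500
  Exemption: R$118000 − 25% × (R$165500 − R$74000) = R$118000 − R$22875 = R$95125
  Base: R$165500 − R$95125 = R$70375
  R$70375 × 20% = R$14075

Regular tax:
  R$60000 × 6% = R$3600
  R$144500 × 18% = R$26010
  → R$29610

R$29610 > R$14075, so the regular tax governs.

R$29610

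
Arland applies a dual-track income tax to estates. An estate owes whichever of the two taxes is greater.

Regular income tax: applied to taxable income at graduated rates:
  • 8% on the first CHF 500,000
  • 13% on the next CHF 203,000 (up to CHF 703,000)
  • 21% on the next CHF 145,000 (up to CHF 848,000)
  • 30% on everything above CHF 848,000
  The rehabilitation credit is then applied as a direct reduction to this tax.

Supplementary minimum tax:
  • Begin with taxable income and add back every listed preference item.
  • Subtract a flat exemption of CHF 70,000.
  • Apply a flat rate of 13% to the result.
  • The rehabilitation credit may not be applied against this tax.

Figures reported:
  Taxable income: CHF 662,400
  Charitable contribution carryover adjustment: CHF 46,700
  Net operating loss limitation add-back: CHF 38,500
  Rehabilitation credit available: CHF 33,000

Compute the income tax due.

CHF 88,088

Regular income tax:
  CHF 500,000 × 8% = CHF 40,000
  CHF 162,400 × 13% = CHF 21,112
  → CHF 61,112
  Less rehabilitation credit CHF 33,000 → CHF 28,112

Supplementary minimum tax:
  Adjusted income: CHF 662,400 + CHF 46,700 + CHF 38,500 = CHF 747,600
  Less exemption CHF 70,000 → base CHF 677,600
  CHF 677,600 × 13% = CHF 88,088

CHF 88,088 > CHF 28,112, so the supplementary minimum tax is the binding amount.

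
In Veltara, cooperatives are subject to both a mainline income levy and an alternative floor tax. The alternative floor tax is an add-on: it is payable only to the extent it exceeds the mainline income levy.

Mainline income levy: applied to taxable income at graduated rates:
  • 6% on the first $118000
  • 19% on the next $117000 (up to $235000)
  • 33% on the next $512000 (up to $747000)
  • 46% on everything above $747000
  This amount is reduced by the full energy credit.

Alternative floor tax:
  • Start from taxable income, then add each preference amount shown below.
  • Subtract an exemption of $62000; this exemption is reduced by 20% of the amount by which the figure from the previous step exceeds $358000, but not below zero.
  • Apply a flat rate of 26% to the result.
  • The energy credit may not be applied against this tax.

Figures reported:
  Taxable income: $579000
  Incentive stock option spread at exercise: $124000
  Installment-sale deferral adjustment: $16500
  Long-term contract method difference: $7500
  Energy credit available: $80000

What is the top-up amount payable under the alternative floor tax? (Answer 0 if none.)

Alternative floor tax:
  Adjusted income: $579000 + $124000 + $16500 + $7500 = $727000
  Exemption: 20% × ($727000 − $358000) = $73800 ≥ $62000, so the exemption is fully phased out
  Base: $727000 − $0 = $727000
  $727000 × 26% = $189020

Mainline income levy:
  $118000 × 6% = $7080
  $117000 × 19% = $22230
  $344000 × 33% = $113520
  → $142830
  Less energy credit $80000 → $62830

Excess of alternative floor tax over mainline income levy: $189020 − $62830 = $126190.

$126190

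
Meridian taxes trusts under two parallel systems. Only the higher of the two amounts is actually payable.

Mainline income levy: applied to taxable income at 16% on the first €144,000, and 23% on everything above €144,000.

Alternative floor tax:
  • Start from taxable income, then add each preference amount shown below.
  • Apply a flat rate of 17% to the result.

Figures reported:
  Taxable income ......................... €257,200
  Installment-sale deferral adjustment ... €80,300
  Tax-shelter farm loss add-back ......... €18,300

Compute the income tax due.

€60,486

Alternative floor tax:
  Adjusted income: €257,200 + €80,300 + €18,300 = €355,800
  €355,800 × 17% = €60,486

Mainline income levy:
  €144,000 × 16% = €23,040
  €113,200 × 23% = €26,036
  → €49,076

€60,486 > €49,076, so the alternative floor tax is the binding amount.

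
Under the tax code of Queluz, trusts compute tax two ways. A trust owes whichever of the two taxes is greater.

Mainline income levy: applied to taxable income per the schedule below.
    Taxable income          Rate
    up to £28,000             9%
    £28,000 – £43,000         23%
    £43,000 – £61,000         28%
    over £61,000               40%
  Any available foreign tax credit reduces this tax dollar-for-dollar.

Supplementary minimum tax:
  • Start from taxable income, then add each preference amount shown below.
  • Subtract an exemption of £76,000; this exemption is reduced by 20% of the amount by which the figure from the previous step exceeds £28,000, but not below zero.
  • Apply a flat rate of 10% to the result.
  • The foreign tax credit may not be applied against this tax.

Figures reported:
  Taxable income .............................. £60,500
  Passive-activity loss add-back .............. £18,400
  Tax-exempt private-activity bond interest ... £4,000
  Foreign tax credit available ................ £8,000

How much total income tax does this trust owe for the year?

£2,870

Mainline income levy:
  £28,000 × 9% = £2,520
  £15,000 × 23% = £3,450
  £17,500 × 28% = £4,900
  → £10,870
  Less foreign tax credit £8,000 → £2,870

Supplementary minimum tax:
  Adjusted income: £60,500 + £18,400 + £4,000 = £82,900
  Exemption: £76,000 − 20% × (£82,900 − £28,000) = £76,000 − £10,980 = £65,020
  Base: £82,900 − £65,020 = £17,880
  £17,880 × 10% = £1,788

£2,870 > £1,788, so the mainline income levy governs.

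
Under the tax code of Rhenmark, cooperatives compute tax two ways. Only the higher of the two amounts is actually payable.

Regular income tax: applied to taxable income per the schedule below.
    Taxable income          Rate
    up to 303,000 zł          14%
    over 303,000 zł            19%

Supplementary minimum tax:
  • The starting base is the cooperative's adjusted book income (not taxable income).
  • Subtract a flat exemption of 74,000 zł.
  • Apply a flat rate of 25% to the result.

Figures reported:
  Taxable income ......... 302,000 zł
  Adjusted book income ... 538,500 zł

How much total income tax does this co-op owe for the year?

Supplementary minimum tax:
  Base (adjusted book income): 538,500 zł
  Less exemption 74,000 zł → base 464,500 zł
  464,500 zł × 25% = 116,125 zł

Regular income tax:
  302,000 zł × 14% = 42,280 zł

116,125 zł > 42,280 zł, so the supplementary minimum tax is the binding amount.

116,125 zł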